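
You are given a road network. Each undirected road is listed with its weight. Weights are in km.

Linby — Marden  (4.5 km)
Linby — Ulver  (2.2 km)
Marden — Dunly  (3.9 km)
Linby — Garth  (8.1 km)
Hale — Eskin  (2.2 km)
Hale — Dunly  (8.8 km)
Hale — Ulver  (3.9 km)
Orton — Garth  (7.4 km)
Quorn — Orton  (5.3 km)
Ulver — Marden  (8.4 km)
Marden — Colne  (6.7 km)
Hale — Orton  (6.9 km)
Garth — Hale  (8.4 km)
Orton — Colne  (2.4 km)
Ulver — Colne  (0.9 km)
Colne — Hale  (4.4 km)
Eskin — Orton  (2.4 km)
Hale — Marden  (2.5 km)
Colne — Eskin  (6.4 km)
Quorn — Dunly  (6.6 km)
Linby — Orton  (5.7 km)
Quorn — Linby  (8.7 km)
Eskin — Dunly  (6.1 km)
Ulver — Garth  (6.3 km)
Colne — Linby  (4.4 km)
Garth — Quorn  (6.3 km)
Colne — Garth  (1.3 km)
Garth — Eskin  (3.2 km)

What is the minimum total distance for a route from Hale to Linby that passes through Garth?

9.8 km

Shortest Hale→Garth: Hale–Eskin–Garth = 5.4
Shortest Garth→Linby: Garth–Colne–Ulver–Linby = 4.4
Total via Garth: 5.4 + 4.4 = 9.8 km.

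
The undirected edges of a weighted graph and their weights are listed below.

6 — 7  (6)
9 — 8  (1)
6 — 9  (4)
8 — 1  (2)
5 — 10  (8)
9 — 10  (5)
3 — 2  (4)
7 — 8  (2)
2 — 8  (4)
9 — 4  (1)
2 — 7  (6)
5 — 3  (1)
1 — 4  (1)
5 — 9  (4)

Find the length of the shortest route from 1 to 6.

Shortest distances from 1:
1: 0
4: 1  (via 1)
8: 2  (via 1)
9: 2  (via 4)
7: 4  (via 8)
2: 6  (via 8)
5: 6  (via 9)
6: 6  (via 9)
Shortest route: 1–4–9–6 = 6.

6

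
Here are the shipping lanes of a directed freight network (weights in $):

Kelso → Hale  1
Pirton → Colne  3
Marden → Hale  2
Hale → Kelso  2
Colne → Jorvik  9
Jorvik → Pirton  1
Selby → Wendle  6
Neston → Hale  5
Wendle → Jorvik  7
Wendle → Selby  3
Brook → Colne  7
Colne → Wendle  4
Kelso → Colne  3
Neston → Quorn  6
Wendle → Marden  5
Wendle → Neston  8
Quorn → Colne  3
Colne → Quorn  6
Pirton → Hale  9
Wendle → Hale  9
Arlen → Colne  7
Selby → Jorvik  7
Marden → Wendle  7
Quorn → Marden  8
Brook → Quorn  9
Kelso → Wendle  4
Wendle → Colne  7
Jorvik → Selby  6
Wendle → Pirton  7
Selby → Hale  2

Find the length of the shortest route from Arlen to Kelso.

$18

Enumerating some paths:
Arlen → Colne → Wendle → Hale → Kelso: 7+4+9+2 = 22
Arlen → Colne → Wendle → Selby → Hale → Kelso: 7+4+3+2+2 = 18
Arlen → Colne → Quorn → Marden → Hale → Kelso: 7+6+8+2+2 = 25
Arlen → Colne → Wendle → Marden → Hale → Kelso: 7+4+5+2+2 = 20
The minimum is $18 via Arlen → Colne → Wendle → Selby → Hale → Kelso.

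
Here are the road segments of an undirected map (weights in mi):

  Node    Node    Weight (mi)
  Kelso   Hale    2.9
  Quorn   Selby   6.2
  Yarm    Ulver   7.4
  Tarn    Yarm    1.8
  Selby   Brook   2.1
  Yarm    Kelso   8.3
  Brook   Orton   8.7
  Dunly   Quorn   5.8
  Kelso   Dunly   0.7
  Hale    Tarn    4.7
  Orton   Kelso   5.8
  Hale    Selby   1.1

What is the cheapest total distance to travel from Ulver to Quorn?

Compare a few routes:
Ulver–Yarm–Kelso–Hale–Selby–Quorn: 7.4+8.3+2.9+1.1+6.2 = 25.9
Ulver–Yarm–Tarn–Hale–Selby–Quorn: 7.4+1.8+4.7+1.1+6.2 = 21.2
Ulver–Yarm–Kelso–Dunly–Quorn: 7.4+8.3+0.7+5.8 = 22.2
Ulver–Yarm–Tarn–Hale–Kelso–Dunly–Quorn: 7.4+1.8+4.7+2.9+0.7+5.8 = 23.3
Cheapest is Ulver–Yarm–Tarn–Hale–Selby–Quorn at 21.2 mi.

21.2 mi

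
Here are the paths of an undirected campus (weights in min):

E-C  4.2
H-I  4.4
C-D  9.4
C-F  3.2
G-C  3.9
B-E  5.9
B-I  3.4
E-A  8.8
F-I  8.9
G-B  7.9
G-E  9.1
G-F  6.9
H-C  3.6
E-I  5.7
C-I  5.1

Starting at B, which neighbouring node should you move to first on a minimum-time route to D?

Compare a few routes:
B → E → C → D: 5.9+4.2+9.4 = 19.5
B → I → C → D: 3.4+5.1+9.4 = 17.9
The minimum is 17.9 min via B → I → C → D.
So from B the first move is to I.

I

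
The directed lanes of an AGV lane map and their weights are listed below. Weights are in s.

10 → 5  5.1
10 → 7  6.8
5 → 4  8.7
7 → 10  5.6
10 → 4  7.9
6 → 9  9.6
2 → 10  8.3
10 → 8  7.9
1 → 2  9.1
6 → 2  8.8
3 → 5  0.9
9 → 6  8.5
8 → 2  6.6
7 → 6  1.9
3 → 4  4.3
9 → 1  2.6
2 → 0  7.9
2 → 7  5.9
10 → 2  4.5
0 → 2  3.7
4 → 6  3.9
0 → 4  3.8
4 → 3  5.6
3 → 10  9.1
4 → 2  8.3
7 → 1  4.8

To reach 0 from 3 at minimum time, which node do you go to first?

4

Enumerating some paths:
3–4–2–0: 4.3+8.3+7.9 = 20.5
3–4–6–2–0: 4.3+3.9+8.8+7.9 = 24.9
3–10–2–0: 9.1+4.5+7.9 = 21.5
3–5–4–2–0: 0.9+8.7+8.3+7.9 = 25.8
The minimum is 20.5 s via 3–4–2–0.
So from 3 the first move is to 4.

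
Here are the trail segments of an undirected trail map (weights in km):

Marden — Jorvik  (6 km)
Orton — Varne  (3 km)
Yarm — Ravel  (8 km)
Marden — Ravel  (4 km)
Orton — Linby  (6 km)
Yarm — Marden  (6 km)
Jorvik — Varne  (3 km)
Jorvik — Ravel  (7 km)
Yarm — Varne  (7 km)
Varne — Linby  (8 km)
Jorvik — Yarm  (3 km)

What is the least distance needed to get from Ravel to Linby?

18 km

Settle nodes by increasing distance from Ravel:
Ravel: 0
Marden: 4  (via Ravel)
Jorvik: 7  (via Ravel)
Yarm: 8  (via Ravel)
Varne: 10  (via Jorvik)
Orton: 13  (via Varne)
Linby: 18  (via Varne)
Shortest route: Ravel → Jorvik → Varne → Linby = 18 km.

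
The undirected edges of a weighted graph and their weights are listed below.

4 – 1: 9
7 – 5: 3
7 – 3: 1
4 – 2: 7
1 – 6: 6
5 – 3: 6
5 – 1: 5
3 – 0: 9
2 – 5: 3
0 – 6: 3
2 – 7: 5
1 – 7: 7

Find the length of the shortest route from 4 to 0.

Compare a few routes:
4 → 2 → 5 → 7 → 3 → 0: 7+3+3+1+9 = 23
4 → 2 → 7 → 3 → 0: 7+5+1+9 = 22
4 → 1 → 6 → 0: 9+6+3 = 18
The minimum is 18 via 4 → 1 → 6 → 0.

18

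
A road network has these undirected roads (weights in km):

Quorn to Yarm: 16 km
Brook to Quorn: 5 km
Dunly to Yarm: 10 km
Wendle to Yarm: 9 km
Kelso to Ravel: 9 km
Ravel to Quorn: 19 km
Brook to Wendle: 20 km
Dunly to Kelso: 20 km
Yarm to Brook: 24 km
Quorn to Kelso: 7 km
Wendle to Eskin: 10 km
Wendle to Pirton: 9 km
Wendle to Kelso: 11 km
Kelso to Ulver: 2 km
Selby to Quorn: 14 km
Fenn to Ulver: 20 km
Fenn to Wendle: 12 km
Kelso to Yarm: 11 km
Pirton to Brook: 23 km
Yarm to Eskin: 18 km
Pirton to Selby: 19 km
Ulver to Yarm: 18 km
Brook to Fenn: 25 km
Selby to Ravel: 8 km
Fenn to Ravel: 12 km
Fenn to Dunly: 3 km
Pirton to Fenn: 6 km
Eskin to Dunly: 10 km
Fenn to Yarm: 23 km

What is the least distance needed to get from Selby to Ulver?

Running Dijkstra from Selby:
Selby: 0
Ravel: 8  (via Selby)
Quorn: 14  (via Selby)
Kelso: 17  (via Ravel)
Brook: 19  (via Quorn)
Ulver: 19  (via Kelso)
Shortest route: Selby–Ravel–Kelso–Ulver = 19 km.

19 km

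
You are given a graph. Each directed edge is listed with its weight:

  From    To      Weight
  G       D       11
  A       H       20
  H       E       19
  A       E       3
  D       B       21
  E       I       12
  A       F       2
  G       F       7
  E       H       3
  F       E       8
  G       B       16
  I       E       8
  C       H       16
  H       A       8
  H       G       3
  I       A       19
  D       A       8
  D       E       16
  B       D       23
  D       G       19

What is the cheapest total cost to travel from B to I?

Enumerating some paths:
B–D–A–E–I: 23+8+3+12 = 46
B–D–E–I: 23+16+12 = 51
The minimum is 46 via B–D–A–E–I.

46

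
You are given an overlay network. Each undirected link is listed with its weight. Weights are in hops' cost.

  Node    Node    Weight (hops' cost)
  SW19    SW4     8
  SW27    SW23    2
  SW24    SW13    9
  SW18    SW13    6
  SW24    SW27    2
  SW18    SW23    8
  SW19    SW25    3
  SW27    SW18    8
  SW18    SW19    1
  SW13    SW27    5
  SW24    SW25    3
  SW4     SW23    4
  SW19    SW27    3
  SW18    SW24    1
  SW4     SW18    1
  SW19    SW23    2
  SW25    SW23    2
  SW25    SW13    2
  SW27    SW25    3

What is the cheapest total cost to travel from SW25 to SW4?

5 hops' cost

Enumerating some paths:
SW25 - SW23 - SW19 - SW18 - SW4: 2+2+1+1 = 6
SW25 - SW23 - SW4: 2+4 = 6
SW25 - SW24 - SW18 - SW4: 3+1+1 = 5
The minimum is 5 hops' cost via SW25 - SW24 - SW18 - SW4.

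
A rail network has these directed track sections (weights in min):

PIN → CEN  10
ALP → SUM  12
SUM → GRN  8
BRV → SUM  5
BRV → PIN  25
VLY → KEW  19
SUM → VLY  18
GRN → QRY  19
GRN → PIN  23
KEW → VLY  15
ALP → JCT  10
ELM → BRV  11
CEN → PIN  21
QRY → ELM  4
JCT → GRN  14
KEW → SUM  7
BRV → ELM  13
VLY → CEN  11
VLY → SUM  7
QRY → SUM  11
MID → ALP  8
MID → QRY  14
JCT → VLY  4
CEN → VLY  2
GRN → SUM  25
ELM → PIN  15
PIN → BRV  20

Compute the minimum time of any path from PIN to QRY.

Candidate routes:
PIN–CEN–VLY–KEW–SUM–GRN–QRY: 10+2+19+7+8+19 = 65
PIN–CEN–VLY–SUM–GRN–QRY: 10+2+7+8+19 = 46
PIN–BRV–SUM–GRN–QRY: 20+5+8+19 = 52
The minimum is 46 min via PIN–CEN–VLY–SUM–GRN–QRY.

46 min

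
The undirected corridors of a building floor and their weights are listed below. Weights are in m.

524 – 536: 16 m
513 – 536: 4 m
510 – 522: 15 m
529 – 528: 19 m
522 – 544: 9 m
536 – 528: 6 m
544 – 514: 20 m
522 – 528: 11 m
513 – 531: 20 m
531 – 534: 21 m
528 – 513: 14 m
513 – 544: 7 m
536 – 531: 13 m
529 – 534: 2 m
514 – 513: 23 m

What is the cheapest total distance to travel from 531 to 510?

45 m

Candidate routes:
531–513–544–522–510: 20+7+9+15 = 51
531–536–528–522–510: 13+6+11+15 = 45
531–536–513–544–522–510: 13+4+7+9+15 = 48
531–513–536–528–522–510: 20+4+6+11+15 = 56
The minimum is 45 m via 531–536–528–522–510.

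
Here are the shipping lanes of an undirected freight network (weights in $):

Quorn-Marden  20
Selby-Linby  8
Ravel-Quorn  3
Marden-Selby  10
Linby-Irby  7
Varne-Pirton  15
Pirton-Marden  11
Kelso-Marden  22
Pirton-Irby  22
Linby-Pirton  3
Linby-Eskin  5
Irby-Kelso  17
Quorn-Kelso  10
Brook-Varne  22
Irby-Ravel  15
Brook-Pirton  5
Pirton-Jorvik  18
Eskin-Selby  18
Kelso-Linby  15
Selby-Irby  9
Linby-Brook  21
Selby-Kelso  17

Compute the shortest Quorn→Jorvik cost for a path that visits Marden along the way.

Best Quorn to Marden: Quorn–Marden costing 20
Shortest Marden→Jorvik: Marden–Pirton–Jorvik = 29
Total via Marden: 20 + 29 = $49.

$49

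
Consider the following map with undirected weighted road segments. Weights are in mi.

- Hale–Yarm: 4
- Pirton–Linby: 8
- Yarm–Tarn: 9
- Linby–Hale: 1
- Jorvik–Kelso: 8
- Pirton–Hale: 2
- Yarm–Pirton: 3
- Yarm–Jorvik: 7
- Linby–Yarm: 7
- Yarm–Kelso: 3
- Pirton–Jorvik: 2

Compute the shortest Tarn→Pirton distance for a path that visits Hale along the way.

Best Tarn to Hale: Tarn–Yarm–Hale costing 13
Shortest Hale→Pirton: Hale–Pirton = 2
Total via Hale: 13 + 2 = 15 mi.

15 mi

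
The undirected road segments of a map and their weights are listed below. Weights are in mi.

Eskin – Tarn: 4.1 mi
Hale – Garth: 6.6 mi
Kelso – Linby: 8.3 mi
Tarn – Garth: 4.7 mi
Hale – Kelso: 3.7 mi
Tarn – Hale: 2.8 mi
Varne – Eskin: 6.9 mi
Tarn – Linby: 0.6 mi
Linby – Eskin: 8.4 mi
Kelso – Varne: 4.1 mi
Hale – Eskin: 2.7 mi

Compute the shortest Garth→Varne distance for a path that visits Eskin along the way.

Shortest Garth→Eskin: Garth → Tarn → Eskin = 8.8
Best Eskin to Varne: Eskin → Varne costing 6.9
Total via Eskin: 8.8 + 6.9 = 15.7 mi.

15.7 mi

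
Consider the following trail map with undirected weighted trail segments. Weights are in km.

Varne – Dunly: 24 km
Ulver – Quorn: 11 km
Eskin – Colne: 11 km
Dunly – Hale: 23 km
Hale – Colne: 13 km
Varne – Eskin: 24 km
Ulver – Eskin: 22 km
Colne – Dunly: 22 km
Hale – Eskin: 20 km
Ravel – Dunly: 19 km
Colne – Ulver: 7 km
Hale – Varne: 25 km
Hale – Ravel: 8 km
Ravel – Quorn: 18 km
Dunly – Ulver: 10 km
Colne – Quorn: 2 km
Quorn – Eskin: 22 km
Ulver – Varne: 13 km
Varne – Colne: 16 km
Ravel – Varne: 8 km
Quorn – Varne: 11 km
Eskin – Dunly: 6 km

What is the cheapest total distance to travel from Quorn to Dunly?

19 km

Settle nodes by increasing distance from Quorn:
Quorn: 0
Colne: 2  (via Quorn)
Ulver: 9  (via Colne)
Varne: 11  (via Quorn)
Eskin: 13  (via Colne)
Hale: 15  (via Colne)
Ravel: 18  (via Quorn)
Dunly: 19  (via Ulver)
Shortest route: Quorn → Colne → Ulver → Dunly = 19 km.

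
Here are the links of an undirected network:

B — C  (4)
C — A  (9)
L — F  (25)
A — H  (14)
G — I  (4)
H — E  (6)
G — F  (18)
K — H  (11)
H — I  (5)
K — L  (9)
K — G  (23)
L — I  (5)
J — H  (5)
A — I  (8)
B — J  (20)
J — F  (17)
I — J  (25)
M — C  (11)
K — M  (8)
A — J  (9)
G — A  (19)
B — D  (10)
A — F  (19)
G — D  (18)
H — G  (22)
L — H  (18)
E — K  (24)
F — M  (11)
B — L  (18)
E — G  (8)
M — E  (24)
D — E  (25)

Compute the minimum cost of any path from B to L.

Shortest distances from B:
B: 0
C: 4  (via B)
D: 10  (via B)
A: 13  (via C)
M: 15  (via C)
L: 18  (via B)
Shortest route: B → L = 18.

18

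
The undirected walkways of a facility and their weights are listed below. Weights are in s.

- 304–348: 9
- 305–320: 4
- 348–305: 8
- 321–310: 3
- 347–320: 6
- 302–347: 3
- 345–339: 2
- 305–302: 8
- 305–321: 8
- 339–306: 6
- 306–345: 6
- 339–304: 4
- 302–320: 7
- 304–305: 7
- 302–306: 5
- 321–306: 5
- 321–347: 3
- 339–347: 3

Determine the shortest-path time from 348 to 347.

Shortest distances from 348:
348: 0
305: 8  (via 348)
304: 9  (via 348)
320: 12  (via 305)
339: 13  (via 304)
345: 15  (via 339)
302: 16  (via 305)
347: 16  (via 339)
Shortest route: 348–304–339–347 = 16 s.

16 s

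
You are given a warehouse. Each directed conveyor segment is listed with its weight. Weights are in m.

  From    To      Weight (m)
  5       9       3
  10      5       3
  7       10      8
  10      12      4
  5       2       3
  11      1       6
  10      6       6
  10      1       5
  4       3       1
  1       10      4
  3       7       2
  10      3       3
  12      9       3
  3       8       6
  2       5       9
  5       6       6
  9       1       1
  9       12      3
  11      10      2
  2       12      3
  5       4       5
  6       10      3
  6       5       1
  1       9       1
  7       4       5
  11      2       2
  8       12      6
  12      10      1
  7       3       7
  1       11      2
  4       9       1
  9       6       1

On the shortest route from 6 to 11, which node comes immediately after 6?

Enumerating some paths:
6 → 5 → 9 → 1 → 11: 1+3+1+2 = 7
6 → 5 → 4 → 9 → 1 → 11: 1+5+1+1+2 = 10
6 → 10 → 1 → 11: 3+5+2 = 10
6 → 10 → 5 → 9 → 1 → 11: 3+3+3+1+2 = 12
Cheapest is 6 → 5 → 9 → 1 → 11 at 7 m.
So from 6 the first move is to 5.

5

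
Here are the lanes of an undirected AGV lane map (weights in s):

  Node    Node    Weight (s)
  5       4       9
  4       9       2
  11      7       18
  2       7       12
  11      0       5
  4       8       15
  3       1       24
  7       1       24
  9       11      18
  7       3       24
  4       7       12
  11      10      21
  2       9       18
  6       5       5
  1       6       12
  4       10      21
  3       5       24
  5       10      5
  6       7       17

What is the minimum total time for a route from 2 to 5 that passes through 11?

Shortest 2→11: 2–7–11 = 30
Shortest 11→5: 11–10–5 = 26
Total via 11: 30 + 26 = 56 s.

56 s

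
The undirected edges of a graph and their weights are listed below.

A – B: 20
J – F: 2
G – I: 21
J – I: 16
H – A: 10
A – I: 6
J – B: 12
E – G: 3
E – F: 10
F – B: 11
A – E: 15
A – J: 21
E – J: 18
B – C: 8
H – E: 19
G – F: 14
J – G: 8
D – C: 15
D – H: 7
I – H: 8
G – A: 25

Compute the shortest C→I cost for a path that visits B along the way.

34

Shortest C→B: C–B = 8
Best B to I: B–A–I costing 26
Total via B: 8 + 26 = 34.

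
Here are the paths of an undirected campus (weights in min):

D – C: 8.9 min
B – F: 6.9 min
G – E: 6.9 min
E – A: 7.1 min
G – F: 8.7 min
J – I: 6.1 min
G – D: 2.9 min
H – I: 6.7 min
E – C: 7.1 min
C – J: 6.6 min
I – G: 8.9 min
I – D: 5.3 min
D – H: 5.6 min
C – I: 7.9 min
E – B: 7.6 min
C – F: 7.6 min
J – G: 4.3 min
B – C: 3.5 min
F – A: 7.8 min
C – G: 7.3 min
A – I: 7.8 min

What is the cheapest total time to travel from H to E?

15.4 min

Running Dijkstra from H:
H: 0
D: 5.6  (via H)
I: 6.7  (via H)
G: 8.5  (via D)
J: 12.8  (via I)
A: 14.5  (via I)
C: 14.5  (via D)
E: 15.4  (via G)
Shortest route: H → D → G → E = 15.4 min.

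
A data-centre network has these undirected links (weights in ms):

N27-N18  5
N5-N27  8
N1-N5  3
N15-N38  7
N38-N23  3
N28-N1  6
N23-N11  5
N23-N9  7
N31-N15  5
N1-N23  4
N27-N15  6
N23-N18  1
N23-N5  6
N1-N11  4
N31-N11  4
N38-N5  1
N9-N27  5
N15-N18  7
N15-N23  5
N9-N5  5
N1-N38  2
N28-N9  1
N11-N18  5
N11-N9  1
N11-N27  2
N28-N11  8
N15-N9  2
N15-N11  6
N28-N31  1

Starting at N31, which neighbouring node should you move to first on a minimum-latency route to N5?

N28

Enumerating some paths:
N31–N28–N1–N5: 1+6+3 = 10
N31–N28–N9–N11–N1–N5: 1+1+1+4+3 = 10
N31–N28–N9–N5: 1+1+5 = 7
N31–N28–N1–N38–N5: 1+6+2+1 = 10
The minimum is 7 ms via N31–N28–N9–N5.
So from N31 the first move is to N28.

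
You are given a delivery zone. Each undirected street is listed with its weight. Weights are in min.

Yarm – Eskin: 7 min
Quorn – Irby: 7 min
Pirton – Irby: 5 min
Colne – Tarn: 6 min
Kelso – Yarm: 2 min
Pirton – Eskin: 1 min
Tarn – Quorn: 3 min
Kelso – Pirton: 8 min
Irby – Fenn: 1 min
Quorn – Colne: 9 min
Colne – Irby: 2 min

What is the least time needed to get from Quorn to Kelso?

20 min

Shortest distances from Quorn:
Quorn: 0
Tarn: 3  (via Quorn)
Irby: 7  (via Quorn)
Fenn: 8  (via Irby)
Colne: 9  (via Quorn)
Pirton: 12  (via Irby)
Eskin: 13  (via Pirton)
Yarm: 20  (via Eskin)
Kelso: 20  (via Pirton)
Shortest route: Quorn → Irby → Pirton → Kelso = 20 min.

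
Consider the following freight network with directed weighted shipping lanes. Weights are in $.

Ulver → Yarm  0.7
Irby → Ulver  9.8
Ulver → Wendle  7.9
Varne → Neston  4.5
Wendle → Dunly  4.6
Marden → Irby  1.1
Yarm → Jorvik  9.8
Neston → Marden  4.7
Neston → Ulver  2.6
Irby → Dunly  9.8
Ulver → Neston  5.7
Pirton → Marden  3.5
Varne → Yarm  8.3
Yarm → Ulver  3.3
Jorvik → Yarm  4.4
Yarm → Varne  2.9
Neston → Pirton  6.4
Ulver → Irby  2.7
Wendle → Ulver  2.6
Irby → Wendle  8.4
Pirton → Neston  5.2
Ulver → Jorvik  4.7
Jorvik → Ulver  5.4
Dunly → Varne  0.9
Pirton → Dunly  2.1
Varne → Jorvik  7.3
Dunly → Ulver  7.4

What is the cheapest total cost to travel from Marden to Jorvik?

$15.6

Candidate routes:
Marden–Irby–Ulver–Jorvik: 1.1+9.8+4.7 = 15.6
Marden–Irby–Wendle–Ulver–Jorvik: 1.1+8.4+2.6+4.7 = 16.8
Marden–Irby–Dunly–Varne–Jorvik: 1.1+9.8+0.9+7.3 = 19.1
Marden–Irby–Ulver–Yarm–Jorvik: 1.1+9.8+0.7+9.8 = 21.4
Cheapest is Marden–Irby–Ulver–Jorvik at $15.6.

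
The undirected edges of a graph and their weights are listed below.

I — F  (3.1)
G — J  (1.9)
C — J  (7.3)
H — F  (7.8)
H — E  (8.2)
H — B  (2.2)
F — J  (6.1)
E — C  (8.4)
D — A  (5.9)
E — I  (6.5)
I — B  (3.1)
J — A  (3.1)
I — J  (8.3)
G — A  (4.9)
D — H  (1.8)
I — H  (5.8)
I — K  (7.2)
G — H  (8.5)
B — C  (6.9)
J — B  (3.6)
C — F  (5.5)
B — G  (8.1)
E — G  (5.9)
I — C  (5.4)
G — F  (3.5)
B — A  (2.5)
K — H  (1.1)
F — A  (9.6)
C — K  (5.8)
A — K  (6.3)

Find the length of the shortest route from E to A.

Compare a few routes:
E - H - B - A: 8.2+2.2+2.5 = 12.9
E - I - B - A: 6.5+3.1+2.5 = 12.1
E - G - A: 5.9+4.9 = 10.8
E - G - J - A: 5.9+1.9+3.1 = 10.9
The minimum is 10.8 via E - G - A.

10.8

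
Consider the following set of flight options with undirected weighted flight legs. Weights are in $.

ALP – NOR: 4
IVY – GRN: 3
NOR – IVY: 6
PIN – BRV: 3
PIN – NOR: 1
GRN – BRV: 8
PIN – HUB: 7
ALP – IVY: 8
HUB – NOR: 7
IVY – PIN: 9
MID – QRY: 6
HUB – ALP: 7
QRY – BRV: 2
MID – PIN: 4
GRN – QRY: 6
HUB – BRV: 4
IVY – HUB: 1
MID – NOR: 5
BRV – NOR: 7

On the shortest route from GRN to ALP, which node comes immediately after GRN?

IVY

Compare a few routes:
GRN → IVY → NOR → ALP: 3+6+4 = 13
GRN → IVY → ALP: 3+8 = 11
The minimum is $11 via GRN → IVY → ALP.
So from GRN the first move is to IVY.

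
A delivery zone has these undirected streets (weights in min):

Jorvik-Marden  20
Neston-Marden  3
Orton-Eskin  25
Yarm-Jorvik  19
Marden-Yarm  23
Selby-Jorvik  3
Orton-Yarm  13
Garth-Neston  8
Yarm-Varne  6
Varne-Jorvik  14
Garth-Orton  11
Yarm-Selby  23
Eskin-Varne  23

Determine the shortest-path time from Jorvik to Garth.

31 min

Settle nodes by increasing distance from Jorvik:
Jorvik: 0
Selby: 3  (via Jorvik)
Varne: 14  (via Jorvik)
Yarm: 19  (via Jorvik)
Marden: 20  (via Jorvik)
Neston: 23  (via Marden)
Garth: 31  (via Neston)
Shortest route: Jorvik → Marden → Neston → Garth = 31 min.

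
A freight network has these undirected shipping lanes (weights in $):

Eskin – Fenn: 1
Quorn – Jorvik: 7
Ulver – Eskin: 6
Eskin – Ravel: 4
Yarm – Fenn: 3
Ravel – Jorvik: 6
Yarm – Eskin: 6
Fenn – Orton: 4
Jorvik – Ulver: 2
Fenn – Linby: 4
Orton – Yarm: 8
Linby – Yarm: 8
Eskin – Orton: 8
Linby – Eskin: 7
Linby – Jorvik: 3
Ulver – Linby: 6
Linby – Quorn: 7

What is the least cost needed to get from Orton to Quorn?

$15

Running Dijkstra from Orton:
Orton: 0
Fenn: 4  (via Orton)
Eskin: 5  (via Fenn)
Yarm: 7  (via Fenn)
Linby: 8  (via Fenn)
Ravel: 9  (via Eskin)
Ulver: 11  (via Eskin)
Jorvik: 11  (via Linby)
Quorn: 15  (via Linby)
Shortest route: Orton–Fenn–Linby–Quorn = $15.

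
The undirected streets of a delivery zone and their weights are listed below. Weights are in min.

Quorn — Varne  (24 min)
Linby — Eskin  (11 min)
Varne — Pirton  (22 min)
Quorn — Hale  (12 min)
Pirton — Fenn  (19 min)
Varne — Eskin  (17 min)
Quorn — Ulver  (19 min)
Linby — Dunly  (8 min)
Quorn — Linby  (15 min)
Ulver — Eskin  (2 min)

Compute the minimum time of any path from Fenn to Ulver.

Compare a few routes:
Fenn - Pirton - Varne - Eskin - Ulver: 19+22+17+2 = 60
Fenn - Pirton - Varne - Quorn - Ulver: 19+22+24+19 = 84
The minimum is 60 min via Fenn - Pirton - Varne - Eskin - Ulver.

60 min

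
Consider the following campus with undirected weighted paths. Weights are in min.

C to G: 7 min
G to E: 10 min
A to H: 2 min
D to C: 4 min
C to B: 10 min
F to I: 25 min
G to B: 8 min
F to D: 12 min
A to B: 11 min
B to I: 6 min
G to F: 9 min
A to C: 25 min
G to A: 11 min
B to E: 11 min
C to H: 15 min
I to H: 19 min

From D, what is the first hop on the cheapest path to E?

Enumerating some paths:
D - C - G - B - E: 4+7+8+11 = 30
D - C - B - E: 4+10+11 = 25
D - C - G - E: 4+7+10 = 21
The minimum is 21 min via D - C - G - E.
So from D the first move is to C.

C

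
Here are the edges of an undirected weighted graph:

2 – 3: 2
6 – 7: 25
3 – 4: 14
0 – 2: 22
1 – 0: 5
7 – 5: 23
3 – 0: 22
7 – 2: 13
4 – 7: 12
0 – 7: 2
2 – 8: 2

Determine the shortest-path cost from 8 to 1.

Enumerating some paths:
8 - 2 - 0 - 1: 2+22+5 = 29
8 - 2 - 3 - 0 - 1: 2+2+22+5 = 31
8 - 2 - 7 - 0 - 1: 2+13+2+5 = 22
The minimum is 22 via 8 - 2 - 7 - 0 - 1.

22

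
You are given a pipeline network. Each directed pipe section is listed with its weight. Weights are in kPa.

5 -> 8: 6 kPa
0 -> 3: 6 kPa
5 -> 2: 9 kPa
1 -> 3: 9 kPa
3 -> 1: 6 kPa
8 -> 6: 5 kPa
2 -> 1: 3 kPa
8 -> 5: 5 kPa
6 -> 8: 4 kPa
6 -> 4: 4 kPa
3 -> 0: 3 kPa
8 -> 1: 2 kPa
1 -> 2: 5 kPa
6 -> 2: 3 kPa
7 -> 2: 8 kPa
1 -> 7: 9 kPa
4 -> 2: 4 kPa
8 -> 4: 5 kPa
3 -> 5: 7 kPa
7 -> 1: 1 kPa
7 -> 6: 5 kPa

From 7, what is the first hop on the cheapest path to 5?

Enumerating some paths:
7 → 1 → 3 → 5: 1+9+7 = 17
7 → 6 → 2 → 1 → 3 → 5: 5+3+3+9+7 = 27
7 → 6 → 8 → 5: 5+4+5 = 14
The minimum is 14 kPa via 7 → 6 → 8 → 5.
So from 7 the first move is to 6.

6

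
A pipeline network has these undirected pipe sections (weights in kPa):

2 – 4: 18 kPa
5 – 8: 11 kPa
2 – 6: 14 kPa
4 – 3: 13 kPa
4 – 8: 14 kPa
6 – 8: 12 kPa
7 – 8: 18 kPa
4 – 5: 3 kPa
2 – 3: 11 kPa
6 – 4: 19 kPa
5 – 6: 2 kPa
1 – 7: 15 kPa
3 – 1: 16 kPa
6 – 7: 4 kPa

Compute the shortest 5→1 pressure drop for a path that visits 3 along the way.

Shortest 5→3: 5–4–3 = 16
Best 3 to 1: 3–1 costing 16
Total via 3: 16 + 16 = 32 kPa.

32 kPa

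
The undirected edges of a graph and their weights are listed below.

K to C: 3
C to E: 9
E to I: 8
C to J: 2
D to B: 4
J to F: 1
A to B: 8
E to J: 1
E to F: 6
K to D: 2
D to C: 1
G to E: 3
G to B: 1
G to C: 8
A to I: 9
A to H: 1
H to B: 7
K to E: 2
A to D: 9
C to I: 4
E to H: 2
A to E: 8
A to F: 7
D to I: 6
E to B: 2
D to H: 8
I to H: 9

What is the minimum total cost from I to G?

10

Running Dijkstra from I:
I: 0
C: 4  (via I)
D: 5  (via C)
J: 6  (via C)
E: 7  (via J)
F: 7  (via J)
K: 7  (via C)
A: 9  (via I)
B: 9  (via D)
H: 9  (via I)
G: 10  (via E)
Shortest route: I–C–J–E–G = 10.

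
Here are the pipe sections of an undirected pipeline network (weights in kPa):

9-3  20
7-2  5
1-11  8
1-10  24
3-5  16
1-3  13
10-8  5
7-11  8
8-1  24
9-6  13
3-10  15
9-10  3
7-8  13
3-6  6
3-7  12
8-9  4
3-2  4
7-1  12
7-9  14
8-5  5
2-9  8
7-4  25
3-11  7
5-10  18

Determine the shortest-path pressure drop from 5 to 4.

43 kPa

Running Dijkstra from 5:
5: 0
8: 5  (via 5)
9: 9  (via 8)
10: 10  (via 8)
3: 16  (via 5)
2: 17  (via 9)
7: 18  (via 8)
6: 22  (via 9)
11: 23  (via 3)
1: 29  (via 8)
4: 43  (via 7)
Shortest route: 5 → 8 → 7 → 4 = 43 kPa.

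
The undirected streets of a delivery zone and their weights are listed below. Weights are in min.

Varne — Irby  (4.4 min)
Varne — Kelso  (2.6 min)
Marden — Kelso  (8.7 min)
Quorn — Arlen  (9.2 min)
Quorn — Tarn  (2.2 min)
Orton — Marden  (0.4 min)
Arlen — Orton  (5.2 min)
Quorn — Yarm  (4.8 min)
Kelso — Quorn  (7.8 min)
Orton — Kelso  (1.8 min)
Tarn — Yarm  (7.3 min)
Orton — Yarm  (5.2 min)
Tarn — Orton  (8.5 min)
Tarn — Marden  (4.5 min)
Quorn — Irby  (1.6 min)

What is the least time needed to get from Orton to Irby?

8.7 min

Compare a few routes:
Orton → Kelso → Quorn → Irby: 1.8+7.8+1.6 = 11.2
Orton → Kelso → Varne → Irby: 1.8+2.6+4.4 = 8.8
Orton → Yarm → Quorn → Irby: 5.2+4.8+1.6 = 11.6
Orton → Marden → Tarn → Quorn → Irby: 0.4+4.5+2.2+1.6 = 8.7
The minimum is 8.7 min via Orton → Marden → Tarn → Quorn → Irby.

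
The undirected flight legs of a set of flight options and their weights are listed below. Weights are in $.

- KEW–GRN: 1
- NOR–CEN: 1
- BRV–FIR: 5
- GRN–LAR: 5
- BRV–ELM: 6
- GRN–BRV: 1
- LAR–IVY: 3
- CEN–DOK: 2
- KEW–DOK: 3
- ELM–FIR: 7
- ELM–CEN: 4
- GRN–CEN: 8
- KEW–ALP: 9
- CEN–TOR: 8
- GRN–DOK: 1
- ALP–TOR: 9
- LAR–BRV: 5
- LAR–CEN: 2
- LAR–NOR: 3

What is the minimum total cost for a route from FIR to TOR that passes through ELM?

Shortest FIR→ELM: FIR–ELM = 7
Shortest ELM→TOR: ELM–CEN–TOR = 12
Total via ELM: 7 + 12 = $19.

$19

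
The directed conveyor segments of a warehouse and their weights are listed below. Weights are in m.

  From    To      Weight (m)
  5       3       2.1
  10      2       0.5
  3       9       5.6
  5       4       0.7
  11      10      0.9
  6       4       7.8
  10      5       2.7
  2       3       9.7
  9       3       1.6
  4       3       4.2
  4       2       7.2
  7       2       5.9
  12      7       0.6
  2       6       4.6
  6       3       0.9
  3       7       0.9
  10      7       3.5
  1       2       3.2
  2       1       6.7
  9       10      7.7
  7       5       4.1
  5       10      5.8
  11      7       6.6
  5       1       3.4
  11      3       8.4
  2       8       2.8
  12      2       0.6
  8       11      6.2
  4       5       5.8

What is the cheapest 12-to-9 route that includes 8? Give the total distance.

Shortest 12→8: 12–2–8 = 3.4
Shortest 8→9: 8–11–10–5–3–9 = 17.5
Total via 8: 3.4 + 17.5 = 20.9 m.

20.9 m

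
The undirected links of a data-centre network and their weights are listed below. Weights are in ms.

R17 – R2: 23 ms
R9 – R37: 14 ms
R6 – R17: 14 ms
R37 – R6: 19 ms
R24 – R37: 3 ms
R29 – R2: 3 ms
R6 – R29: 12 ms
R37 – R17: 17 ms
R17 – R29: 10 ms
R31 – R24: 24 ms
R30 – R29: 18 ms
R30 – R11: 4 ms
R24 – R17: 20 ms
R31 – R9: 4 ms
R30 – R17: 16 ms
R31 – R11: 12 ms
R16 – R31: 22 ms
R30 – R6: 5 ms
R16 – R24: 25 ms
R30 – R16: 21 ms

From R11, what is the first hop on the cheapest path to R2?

R30

Compare a few routes:
R11 → R30 → R17 → R29 → R2: 4+16+10+3 = 33
R11 → R30 → R6 → R17 → R29 → R2: 4+5+14+10+3 = 36
R11 → R30 → R29 → R2: 4+18+3 = 25
R11 → R30 → R6 → R29 → R2: 4+5+12+3 = 24
The minimum is 24 ms via R11 → R30 → R6 → R29 → R2.
So from R11 the first move is to R30.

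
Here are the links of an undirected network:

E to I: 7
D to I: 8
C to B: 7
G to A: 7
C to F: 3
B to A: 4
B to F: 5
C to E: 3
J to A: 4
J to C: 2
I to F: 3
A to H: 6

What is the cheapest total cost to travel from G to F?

16

Running Dijkstra from G:
G: 0
A: 7  (via G)
B: 11  (via A)
J: 11  (via A)
C: 13  (via J)
H: 13  (via A)
E: 16  (via C)
F: 16  (via B)
Shortest route: G–A–B–F = 16.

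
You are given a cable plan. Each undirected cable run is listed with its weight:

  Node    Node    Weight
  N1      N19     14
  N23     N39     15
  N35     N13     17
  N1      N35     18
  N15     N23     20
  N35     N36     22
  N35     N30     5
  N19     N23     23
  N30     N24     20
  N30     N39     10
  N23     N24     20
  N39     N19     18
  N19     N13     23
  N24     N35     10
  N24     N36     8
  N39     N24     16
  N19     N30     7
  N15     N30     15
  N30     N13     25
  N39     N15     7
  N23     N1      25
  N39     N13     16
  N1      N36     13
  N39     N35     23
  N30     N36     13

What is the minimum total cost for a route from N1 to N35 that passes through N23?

Best N1 to N23: N1–N23 costing 25
Shortest N23→N35: N23–N24–N35 = 30
Total via N23: 25 + 30 = 55.

55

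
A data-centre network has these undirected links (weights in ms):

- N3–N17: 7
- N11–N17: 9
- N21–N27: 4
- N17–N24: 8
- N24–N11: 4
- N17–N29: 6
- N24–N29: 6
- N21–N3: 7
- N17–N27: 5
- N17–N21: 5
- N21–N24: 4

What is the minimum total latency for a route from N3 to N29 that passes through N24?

Shortest N3→N24: N3 → N21 → N24 = 11
Best N24 to N29: N24 → N29 costing 6
Total via N24: 11 + 6 = 17 ms.

17 ms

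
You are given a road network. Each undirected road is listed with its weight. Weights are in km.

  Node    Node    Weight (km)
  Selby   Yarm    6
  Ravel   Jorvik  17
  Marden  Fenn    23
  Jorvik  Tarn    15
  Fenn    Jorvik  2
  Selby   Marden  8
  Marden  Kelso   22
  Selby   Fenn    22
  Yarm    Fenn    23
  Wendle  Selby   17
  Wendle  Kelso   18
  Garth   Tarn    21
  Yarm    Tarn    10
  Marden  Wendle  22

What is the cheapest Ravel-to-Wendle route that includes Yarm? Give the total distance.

65 km

Best Ravel to Yarm: Ravel → Jorvik → Fenn → Yarm costing 42
Shortest Yarm→Wendle: Yarm → Selby → Wendle = 23
Total via Yarm: 42 + 23 = 65 km.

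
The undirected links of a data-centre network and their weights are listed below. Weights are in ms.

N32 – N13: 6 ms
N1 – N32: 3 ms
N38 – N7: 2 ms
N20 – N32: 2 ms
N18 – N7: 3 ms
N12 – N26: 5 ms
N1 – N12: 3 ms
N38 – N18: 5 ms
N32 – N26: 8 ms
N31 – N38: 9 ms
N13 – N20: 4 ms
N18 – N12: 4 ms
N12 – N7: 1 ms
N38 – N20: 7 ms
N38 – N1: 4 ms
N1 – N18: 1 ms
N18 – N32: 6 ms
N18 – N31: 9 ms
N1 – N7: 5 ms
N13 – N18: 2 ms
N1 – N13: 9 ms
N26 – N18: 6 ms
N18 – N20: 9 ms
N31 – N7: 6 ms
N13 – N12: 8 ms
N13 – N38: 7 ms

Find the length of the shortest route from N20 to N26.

10 ms

Candidate routes:
N20–N32–N26: 2+8 = 10
N20–N13–N18–N26: 4+2+6 = 12
N20–N32–N1–N12–N26: 2+3+3+5 = 13
N20–N32–N1–N18–N26: 2+3+1+6 = 12
Cheapest is N20–N32–N26 at 10 ms.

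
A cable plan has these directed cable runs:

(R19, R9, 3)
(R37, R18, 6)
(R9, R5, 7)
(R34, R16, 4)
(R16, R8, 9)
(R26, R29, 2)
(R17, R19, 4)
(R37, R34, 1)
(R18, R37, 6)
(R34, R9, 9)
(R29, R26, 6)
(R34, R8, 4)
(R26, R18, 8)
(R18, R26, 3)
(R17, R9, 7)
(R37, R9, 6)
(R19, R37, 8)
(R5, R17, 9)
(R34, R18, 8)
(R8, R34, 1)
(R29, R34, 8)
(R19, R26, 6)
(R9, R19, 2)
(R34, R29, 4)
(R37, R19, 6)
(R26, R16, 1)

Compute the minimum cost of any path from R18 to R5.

Enumerating some paths:
R18 - R37 - R19 - R9 - R5: 6+6+3+7 = 22
R18 - R37 - R34 - R9 - R5: 6+1+9+7 = 23
R18 - R37 - R9 - R5: 6+6+7 = 19
Cheapest is R18 - R37 - R9 - R5 at 19.

19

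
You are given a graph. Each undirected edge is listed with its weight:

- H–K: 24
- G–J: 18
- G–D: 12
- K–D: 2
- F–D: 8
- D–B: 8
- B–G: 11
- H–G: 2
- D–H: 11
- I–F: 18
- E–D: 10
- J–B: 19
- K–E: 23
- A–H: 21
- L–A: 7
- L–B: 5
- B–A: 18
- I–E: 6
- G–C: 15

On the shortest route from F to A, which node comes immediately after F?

D

Compare a few routes:
F - D - B - A: 8+8+18 = 34
F - D - B - L - A: 8+8+5+7 = 28
The minimum is 28 via F - D - B - L - A.
So from F the first move is to D.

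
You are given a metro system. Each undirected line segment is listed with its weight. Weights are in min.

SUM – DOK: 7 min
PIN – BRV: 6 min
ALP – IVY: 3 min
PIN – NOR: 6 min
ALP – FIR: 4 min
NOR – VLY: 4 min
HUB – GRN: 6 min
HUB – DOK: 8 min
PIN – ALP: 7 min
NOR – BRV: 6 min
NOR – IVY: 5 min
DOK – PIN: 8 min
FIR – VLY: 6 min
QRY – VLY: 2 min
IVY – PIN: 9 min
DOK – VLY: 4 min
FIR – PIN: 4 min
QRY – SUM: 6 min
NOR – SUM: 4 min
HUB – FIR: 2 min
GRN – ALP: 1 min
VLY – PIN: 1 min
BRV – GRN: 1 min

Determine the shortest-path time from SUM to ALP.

Settle nodes by increasing distance from SUM:
SUM: 0
NOR: 4  (via SUM)
QRY: 6  (via SUM)
DOK: 7  (via SUM)
VLY: 8  (via NOR)
PIN: 9  (via VLY)
IVY: 9  (via NOR)
BRV: 10  (via NOR)
GRN: 11  (via BRV)
ALP: 12  (via IVY)
Shortest route: SUM → NOR → IVY → ALP = 12 min.

12 min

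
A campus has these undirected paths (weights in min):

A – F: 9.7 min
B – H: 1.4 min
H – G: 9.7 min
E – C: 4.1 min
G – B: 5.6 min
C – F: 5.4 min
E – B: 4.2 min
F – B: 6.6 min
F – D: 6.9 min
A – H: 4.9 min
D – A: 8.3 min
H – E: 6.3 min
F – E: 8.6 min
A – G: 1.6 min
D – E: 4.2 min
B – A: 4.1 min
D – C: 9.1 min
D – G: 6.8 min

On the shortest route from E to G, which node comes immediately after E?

Enumerating some paths:
E - B - A - G: 4.2+4.1+1.6 = 9.9
E - B - G: 4.2+5.6 = 9.8
The minimum is 9.8 min via E - B - G.
So from E the first move is to B.

B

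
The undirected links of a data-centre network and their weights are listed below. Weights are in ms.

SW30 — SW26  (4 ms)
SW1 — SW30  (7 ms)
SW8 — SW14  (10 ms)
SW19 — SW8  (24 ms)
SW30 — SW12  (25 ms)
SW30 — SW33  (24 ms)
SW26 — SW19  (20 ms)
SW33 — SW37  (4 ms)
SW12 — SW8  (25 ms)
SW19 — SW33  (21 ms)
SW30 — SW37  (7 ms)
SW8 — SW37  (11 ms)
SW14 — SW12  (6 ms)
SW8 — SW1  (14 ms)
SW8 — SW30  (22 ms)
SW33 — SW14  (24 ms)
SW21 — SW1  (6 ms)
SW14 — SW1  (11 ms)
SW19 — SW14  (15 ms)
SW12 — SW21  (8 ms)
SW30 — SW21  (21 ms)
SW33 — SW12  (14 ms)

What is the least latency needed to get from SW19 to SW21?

29 ms

Running Dijkstra from SW19:
SW19: 0
SW14: 15  (via SW19)
SW26: 20  (via SW19)
SW12: 21  (via SW14)
SW33: 21  (via SW19)
SW8: 24  (via SW19)
SW30: 24  (via SW26)
SW37: 25  (via SW33)
SW1: 26  (via SW14)
SW21: 29  (via SW12)
Shortest route: SW19–SW14–SW12–SW21 = 29 ms.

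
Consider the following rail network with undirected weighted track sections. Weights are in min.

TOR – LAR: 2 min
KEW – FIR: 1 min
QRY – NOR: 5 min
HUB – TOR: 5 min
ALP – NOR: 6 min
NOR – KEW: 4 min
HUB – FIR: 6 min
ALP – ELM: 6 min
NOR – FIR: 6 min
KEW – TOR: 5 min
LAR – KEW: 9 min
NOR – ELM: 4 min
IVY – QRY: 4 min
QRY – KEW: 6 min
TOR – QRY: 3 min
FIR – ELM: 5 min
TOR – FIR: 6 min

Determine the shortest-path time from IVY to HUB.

Candidate routes:
IVY - QRY - TOR - HUB: 4+3+5 = 12
IVY - QRY - TOR - KEW - FIR - HUB: 4+3+5+1+6 = 19
IVY - QRY - KEW - FIR - HUB: 4+6+1+6 = 17
The minimum is 12 min via IVY - QRY - TOR - HUB.

12 min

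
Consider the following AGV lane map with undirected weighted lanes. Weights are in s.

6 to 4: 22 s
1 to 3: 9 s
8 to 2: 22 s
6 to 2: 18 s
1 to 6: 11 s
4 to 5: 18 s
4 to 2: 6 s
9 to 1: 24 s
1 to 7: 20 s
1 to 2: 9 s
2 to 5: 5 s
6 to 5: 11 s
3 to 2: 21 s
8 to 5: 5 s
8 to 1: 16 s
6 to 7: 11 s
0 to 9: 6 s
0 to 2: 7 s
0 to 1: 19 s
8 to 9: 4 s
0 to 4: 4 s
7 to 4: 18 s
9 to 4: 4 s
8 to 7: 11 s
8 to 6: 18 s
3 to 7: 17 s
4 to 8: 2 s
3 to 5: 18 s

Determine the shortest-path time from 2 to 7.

Shortest distances from 2:
2: 0
5: 5  (via 2)
4: 6  (via 2)
0: 7  (via 2)
8: 8  (via 4)
1: 9  (via 2)
9: 10  (via 4)
6: 16  (via 5)
3: 18  (via 1)
7: 19  (via 8)
Shortest route: 2 → 4 → 8 → 7 = 19 s.

19 s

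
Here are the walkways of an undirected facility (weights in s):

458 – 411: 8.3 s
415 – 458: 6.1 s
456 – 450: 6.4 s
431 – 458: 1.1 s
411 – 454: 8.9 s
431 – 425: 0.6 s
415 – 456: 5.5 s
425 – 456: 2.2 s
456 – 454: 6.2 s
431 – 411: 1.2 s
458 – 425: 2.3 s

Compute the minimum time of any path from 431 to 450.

Candidate routes:
431 → 458 → 425 → 456 → 450: 1.1+2.3+2.2+6.4 = 12
431 → 411 → 458 → 425 → 456 → 450: 1.2+8.3+2.3+2.2+6.4 = 20.4
431 → 458 → 415 → 456 → 450: 1.1+6.1+5.5+6.4 = 19.1
431 → 425 → 456 → 450: 0.6+2.2+6.4 = 9.2
Cheapest is 431 → 425 → 456 → 450 at 9.2 s.

9.2 s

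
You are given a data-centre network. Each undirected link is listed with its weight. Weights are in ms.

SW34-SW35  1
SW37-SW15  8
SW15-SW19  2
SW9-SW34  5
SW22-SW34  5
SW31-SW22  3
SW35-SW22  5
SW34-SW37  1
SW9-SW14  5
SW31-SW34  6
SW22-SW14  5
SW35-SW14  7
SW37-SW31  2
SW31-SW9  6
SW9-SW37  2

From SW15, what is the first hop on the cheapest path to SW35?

Compare a few routes:
SW15 - SW37 - SW9 - SW34 - SW35: 8+2+5+1 = 16
SW15 - SW37 - SW34 - SW35: 8+1+1 = 10
Cheapest is SW15 - SW37 - SW34 - SW35 at 10 ms.
So from SW15 the first move is to SW37.

SW37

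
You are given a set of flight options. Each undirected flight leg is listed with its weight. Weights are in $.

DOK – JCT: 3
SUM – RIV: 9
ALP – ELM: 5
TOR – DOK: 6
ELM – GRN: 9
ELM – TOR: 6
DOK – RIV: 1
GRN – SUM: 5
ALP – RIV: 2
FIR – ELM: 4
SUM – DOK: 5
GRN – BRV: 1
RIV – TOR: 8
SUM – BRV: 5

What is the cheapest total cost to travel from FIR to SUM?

Candidate routes:
FIR → ELM → ALP → RIV → SUM: 4+5+2+9 = 20
FIR → ELM → GRN → SUM: 4+9+5 = 18
FIR → ELM → GRN → BRV → SUM: 4+9+1+5 = 19
FIR → ELM → ALP → RIV → DOK → SUM: 4+5+2+1+5 = 17
The minimum is $17 via FIR → ELM → ALP → RIV → DOK → SUM.

$17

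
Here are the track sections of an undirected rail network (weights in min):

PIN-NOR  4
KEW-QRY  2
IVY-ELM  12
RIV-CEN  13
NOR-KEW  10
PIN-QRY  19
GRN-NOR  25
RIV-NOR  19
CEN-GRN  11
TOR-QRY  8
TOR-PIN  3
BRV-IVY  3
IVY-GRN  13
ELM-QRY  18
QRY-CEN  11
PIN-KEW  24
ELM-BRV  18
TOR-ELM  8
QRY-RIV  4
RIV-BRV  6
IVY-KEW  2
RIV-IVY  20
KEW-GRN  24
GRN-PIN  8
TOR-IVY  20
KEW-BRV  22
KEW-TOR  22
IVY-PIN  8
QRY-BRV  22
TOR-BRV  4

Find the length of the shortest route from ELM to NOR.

15 min

Shortest distances from ELM:
ELM: 0
TOR: 8  (via ELM)
PIN: 11  (via TOR)
IVY: 12  (via ELM)
BRV: 12  (via TOR)
KEW: 14  (via IVY)
NOR: 15  (via PIN)
Shortest route: ELM → TOR → PIN → NOR = 15 min.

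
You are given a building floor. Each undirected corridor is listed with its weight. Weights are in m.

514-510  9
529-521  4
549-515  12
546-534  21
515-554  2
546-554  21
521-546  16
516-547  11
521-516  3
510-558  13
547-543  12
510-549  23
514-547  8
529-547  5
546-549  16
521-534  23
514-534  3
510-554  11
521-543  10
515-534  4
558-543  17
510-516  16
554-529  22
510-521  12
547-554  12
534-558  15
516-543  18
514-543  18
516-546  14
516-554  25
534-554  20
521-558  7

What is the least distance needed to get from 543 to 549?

37 m

Compare a few routes:
543 → 547 → 514 → 534 → 515 → 549: 12+8+3+4+12 = 39
543 → 547 → 554 → 515 → 549: 12+12+2+12 = 38
543 → 514 → 534 → 515 → 549: 18+3+4+12 = 37
543 → 521 → 546 → 549: 10+16+16 = 42
Cheapest is 543 → 514 → 534 → 515 → 549 at 37 m.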